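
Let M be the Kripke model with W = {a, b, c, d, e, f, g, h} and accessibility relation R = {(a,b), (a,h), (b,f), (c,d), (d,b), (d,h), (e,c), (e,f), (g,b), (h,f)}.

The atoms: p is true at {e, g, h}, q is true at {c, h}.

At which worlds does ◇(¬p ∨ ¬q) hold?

{a, b, c, d, e, g, h}

a: successors {b, h}; ¬p ∨ ¬q there: b:T, h:F. ✓
b: successors {f}; ¬p ∨ ¬q there: f:T. ✓
c: successors {d}; ¬p ∨ ¬q there: d:T. ✓
d: successors {b, h}; ¬p ∨ ¬q there: b:T, h:F. ✓
e: successors {c, f}; ¬p ∨ ¬q there: c:T, f:T. ✓
f: no successors, so ◇(¬p ∨ ¬q) fails. ✗
g: successors {b}; ¬p ∨ ¬q there: b:T. ✓
h: successors {f}; ¬p ∨ ¬q there: f:T. ✓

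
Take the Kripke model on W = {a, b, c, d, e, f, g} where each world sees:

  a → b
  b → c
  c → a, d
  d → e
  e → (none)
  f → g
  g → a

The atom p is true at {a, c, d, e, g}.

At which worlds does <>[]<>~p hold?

{d, f}

a: successors {b}; []<>~p there: b:F. ✗
b: successors {c}; []<>~p there: c:F. ✗
c: successors {a, d}; []<>~p there: a:F, d:F. ✗
d: successors {e}; []<>~p there: e:T. ✓
e: no successors, so <>[]<>~p fails. ✗
f: successors {g}; []<>~p there: g:T. ✓
g: successors {a}; []<>~p there: a:F. ✗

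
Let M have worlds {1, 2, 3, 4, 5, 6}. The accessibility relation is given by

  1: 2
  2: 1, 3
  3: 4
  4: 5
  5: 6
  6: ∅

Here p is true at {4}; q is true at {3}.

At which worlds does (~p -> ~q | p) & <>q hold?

1: ~p -> ~q | p is T, <>q is F. ✗
2: ~p -> ~q | p is T, <>q is T. ✓
3: ~p -> ~q | p is F, <>q is F. ✗
4: ~p -> ~q | p is T, <>q is F. ✗
5: ~p -> ~q | p is T, <>q is F. ✗
6: ~p -> ~q | p is T, <>q is F. ✗

{2}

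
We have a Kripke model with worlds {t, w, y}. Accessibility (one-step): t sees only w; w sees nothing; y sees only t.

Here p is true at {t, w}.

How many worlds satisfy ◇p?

t: successors {w}; p there: w:T. ✓
w: no successors, so ◇p fails. ✗
y: successors {t}; p there: t:T. ✓
Satisfying worlds: {t, y}.

2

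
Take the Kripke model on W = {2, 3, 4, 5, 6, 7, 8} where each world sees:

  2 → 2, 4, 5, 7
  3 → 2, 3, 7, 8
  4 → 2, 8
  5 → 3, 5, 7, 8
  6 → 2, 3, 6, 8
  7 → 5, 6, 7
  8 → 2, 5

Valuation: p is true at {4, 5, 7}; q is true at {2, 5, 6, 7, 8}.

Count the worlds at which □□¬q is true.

0

2: successors {2, 4, 5, 7}; □¬q there: 2:F, 4:F, 5:F, 7:F. ✗
3: successors {2, 3, 7, 8}; □¬q there: 2:F, 3:F, 7:F, 8:F. ✗
4: successors {2, 8}; □¬q there: 2:F, 8:F. ✗
5: successors {3, 5, 7, 8}; □¬q there: 3:F, 5:F, 7:F, 8:F. ✗
6: successors {2, 3, 6, 8}; □¬q there: 2:F, 3:F, 6:F, 8:F. ✗
7: successors {5, 6, 7}; □¬q there: 5:F, 6:F, 7:F. ✗
8: successors {2, 5}; □¬q there: 2:F, 5:F. ✗
Satisfying worlds: ∅.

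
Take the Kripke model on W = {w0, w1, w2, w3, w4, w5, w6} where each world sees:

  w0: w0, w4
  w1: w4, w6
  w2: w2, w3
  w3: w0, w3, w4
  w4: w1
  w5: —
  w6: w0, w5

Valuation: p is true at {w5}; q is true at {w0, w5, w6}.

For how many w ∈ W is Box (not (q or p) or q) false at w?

0

w0: successors {w0, w4}; not (q or p) or q there: w0:T, w4:T. ✓
w1: successors {w4, w6}; not (q or p) or q there: w4:T, w6:T. ✓
w2: successors {w2, w3}; not (q or p) or q there: w2:T, w3:T. ✓
w3: successors {w0, w3, w4}; not (q or p) or q there: w0:T, w3:T, w4:T. ✓
w4: successors {w1}; not (q or p) or q there: w1:T. ✓
w5: no successors, so Box (not (q or p) or q) holds vacuously. ✓
w6: successors {w0, w5}; not (q or p) or q there: w0:T, w5:T. ✓
Satisfying worlds: {w0, w1, w2, w3, w4, w5, w6}.
So Box (not (q or p) or q) fails at the other 0 worlds.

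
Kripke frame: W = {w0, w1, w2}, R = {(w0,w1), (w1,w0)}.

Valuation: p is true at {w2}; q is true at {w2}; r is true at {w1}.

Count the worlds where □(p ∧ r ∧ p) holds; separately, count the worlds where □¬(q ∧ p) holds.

1 and 3

For □(p ∧ r ∧ p):
w0: successors {w1}; p ∧ r ∧ p there: w1:F. ✗
w1: successors {w0}; p ∧ r ∧ p there: w0:F. ✗
w2: no successors, so □(p ∧ r ∧ p) holds vacuously. ✓
— 1 world.
For □¬(q ∧ p):
w0: successors {w1}; ¬(q ∧ p) there: w1:T. ✓
w1: successors {w0}; ¬(q ∧ p) there: w0:T. ✓
w2: no successors, so □¬(q ∧ p) holds vacuously. ✓
— 3 worlds.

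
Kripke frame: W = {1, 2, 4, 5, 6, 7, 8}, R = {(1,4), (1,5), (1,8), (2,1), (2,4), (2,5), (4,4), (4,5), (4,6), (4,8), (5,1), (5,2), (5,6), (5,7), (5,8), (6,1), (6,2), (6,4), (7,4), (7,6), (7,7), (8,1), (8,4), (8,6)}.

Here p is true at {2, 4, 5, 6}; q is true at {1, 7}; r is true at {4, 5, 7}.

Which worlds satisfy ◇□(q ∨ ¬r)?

{1, 2, 4}

1: successors {4, 5, 8}; □(q ∨ ¬r) there: 4:F, 5:T, 8:F. ✓
2: successors {1, 4, 5}; □(q ∨ ¬r) there: 1:F, 4:F, 5:T. ✓
4: successors {4, 5, 6, 8}; □(q ∨ ¬r) there: 4:F, 5:T, 6:F, 8:F. ✓
5: successors {1, 2, 6, 7, 8}; □(q ∨ ¬r) there: 1:F, 2:F, 6:F, 7:F, 8:F. ✗
6: successors {1, 2, 4}; □(q ∨ ¬r) there: 1:F, 2:F, 4:F. ✗
7: successors {4, 6, 7}; □(q ∨ ¬r) there: 4:F, 6:F, 7:F. ✗
8: successors {1, 4, 6}; □(q ∨ ¬r) there: 1:F, 4:F, 6:F. ✗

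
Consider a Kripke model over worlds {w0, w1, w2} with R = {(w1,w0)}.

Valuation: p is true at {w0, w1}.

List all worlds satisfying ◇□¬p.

w0: no successors, so ◇□¬p fails. ✗
w1: successors {w0}; □¬p there: w0:T. ✓
w2: no successors, so ◇□¬p fails. ✗

{w1}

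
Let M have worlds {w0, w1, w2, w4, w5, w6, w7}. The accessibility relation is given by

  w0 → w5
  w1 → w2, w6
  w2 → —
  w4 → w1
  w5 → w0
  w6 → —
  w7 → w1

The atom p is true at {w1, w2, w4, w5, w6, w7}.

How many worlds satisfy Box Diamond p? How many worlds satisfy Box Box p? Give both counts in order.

5 and 6

For Box Diamond p:
w0: successors {w5}; Diamond p there: w5:F. ✗
w1: successors {w2, w6}; Diamond p there: w2:F, w6:F. ✗
w2: no successors, so Box Diamond p holds vacuously. ✓
w4: successors {w1}; Diamond p there: w1:T. ✓
w5: successors {w0}; Diamond p there: w0:T. ✓
w6: no successors, so Box Diamond p holds vacuously. ✓
w7: successors {w1}; Diamond p there: w1:T. ✓
— 5 worlds.
For Box Box p:
w0: successors {w5}; Box p there: w5:F. ✗
w1: successors {w2, w6}; Box p there: w2:T, w6:T. ✓
w2: no successors, so Box Box p holds vacuously. ✓
w4: successors {w1}; Box p there: w1:T. ✓
w5: successors {w0}; Box p there: w0:T. ✓
w6: no successors, so Box Box p holds vacuously. ✓
w7: successors {w1}; Box p there: w1:T. ✓
— 6 worlds.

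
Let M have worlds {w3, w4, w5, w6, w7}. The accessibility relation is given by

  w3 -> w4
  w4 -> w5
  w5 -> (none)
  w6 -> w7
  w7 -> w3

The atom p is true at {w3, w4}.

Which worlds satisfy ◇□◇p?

w3: successors {w4}; □◇p there: w4:F. ✗
w4: successors {w5}; □◇p there: w5:T. ✓
w5: no successors, so ◇□◇p fails. ✗
w6: successors {w7}; □◇p there: w7:T. ✓
w7: successors {w3}; □◇p there: w3:F. ✗

{w4, w6}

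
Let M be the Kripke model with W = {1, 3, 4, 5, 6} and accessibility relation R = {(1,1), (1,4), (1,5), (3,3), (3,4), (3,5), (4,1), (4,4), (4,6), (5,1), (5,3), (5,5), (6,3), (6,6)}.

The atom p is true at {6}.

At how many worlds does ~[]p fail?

1: []p is F. ✓
3: []p is F. ✓
4: []p is F. ✓
5: []p is F. ✓
6: []p is F. ✓
Satisfying worlds: {1, 3, 4, 5, 6}.
So ~[]p fails at the other 0 worlds.

0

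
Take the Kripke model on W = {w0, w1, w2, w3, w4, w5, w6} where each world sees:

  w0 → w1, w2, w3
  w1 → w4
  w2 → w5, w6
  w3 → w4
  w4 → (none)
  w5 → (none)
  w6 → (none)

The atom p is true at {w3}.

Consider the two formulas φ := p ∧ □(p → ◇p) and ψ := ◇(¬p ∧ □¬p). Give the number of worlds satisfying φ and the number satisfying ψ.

1 and 4

For p ∧ □(p → ◇p):
w0: p is F, □(p → ◇p) is F. ✗
w1: p is F, □(p → ◇p) is T. ✗
w2: p is F, □(p → ◇p) is T. ✗
w3: p is T, □(p → ◇p) is T. ✓
w4: p is F, □(p → ◇p) is T. ✗
w5: p is F, □(p → ◇p) is T. ✗
w6: p is F, □(p → ◇p) is T. ✗
— 1 world.
For ◇(¬p ∧ □¬p):
w0: successors {w1, w2, w3}; ¬p ∧ □¬p there: w1:T, w2:T, w3:F. ✓
w1: successors {w4}; ¬p ∧ □¬p there: w4:T. ✓
w2: successors {w5, w6}; ¬p ∧ □¬p there: w5:T, w6:T. ✓
w3: successors {w4}; ¬p ∧ □¬p there: w4:T. ✓
w4: no successors, so ◇(¬p ∧ □¬p) fails. ✗
w5: no successors, so ◇(¬p ∧ □¬p) fails. ✗
w6: no successors, so ◇(¬p ∧ □¬p) fails. ✗
— 4 worlds.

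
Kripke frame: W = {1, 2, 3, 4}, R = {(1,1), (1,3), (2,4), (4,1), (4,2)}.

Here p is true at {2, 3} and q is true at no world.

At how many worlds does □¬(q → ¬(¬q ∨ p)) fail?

3

1: successors {1, 3}; ¬(q → ¬(¬q ∨ p)) there: 1:F, 3:F. ✗
2: successors {4}; ¬(q → ¬(¬q ∨ p)) there: 4:F. ✗
3: no successors, so □¬(q → ¬(¬q ∨ p)) holds vacuously. ✓
4: successors {1, 2}; ¬(q → ¬(¬q ∨ p)) there: 1:F, 2:F. ✗
Satisfying worlds: {3}.
So □¬(q → ¬(¬q ∨ p)) fails at the other 3 worlds.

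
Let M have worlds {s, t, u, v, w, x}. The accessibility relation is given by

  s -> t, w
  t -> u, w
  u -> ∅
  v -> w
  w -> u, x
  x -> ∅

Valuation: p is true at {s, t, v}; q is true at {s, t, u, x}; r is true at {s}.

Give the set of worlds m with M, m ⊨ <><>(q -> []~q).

{s, t, v}

s: successors {t, w}; <>(q -> []~q) there: t:T, w:T. ✓
t: successors {u, w}; <>(q -> []~q) there: u:F, w:T. ✓
u: no successors, so <><>(q -> []~q) fails. ✗
v: successors {w}; <>(q -> []~q) there: w:T. ✓
w: successors {u, x}; <>(q -> []~q) there: u:F, x:F. ✗
x: no successors, so <><>(q -> []~q) fails. ✗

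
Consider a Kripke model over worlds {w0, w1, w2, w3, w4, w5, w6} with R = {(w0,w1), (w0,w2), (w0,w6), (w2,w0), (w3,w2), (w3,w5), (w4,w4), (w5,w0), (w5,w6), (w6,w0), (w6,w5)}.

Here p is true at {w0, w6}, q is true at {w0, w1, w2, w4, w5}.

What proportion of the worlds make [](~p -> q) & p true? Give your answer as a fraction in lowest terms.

2/7

w0: [](~p -> q) is T, p is T. ✓
w1: [](~p -> q) is T, p is F. ✗
w2: [](~p -> q) is T, p is F. ✗
w3: [](~p -> q) is T, p is F. ✗
w4: [](~p -> q) is T, p is F. ✗
w5: [](~p -> q) is T, p is F. ✗
w6: [](~p -> q) is T, p is T. ✓
That's 2 of 7 worlds, so 2/7.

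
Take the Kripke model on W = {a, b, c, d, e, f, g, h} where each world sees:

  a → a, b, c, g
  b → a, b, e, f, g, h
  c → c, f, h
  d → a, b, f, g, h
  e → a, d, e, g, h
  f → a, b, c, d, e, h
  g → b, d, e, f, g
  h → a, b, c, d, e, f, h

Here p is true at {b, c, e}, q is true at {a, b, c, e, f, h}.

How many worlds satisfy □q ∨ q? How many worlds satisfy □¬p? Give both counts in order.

6 and 0

For □q ∨ q:
a: □q is F, q is T. ✓
b: □q is F, q is T. ✓
c: □q is T, q is T. ✓
d: □q is F, q is F. ✗
e: □q is F, q is T. ✓
f: □q is F, q is T. ✓
g: □q is F, q is F. ✗
h: □q is F, q is T. ✓
— 6 worlds.
For □¬p:
a: successors {a, b, c, g}; ¬p there: a:T, b:F, c:F, g:T. ✗
b: successors {a, b, e, f, g, h}; ¬p there: a:T, b:F, e:F, f:T, g:T, h:T. ✗
c: successors {c, f, h}; ¬p there: c:F, f:T, h:T. ✗
d: successors {a, b, f, g, h}; ¬p there: a:T, b:F, f:T, g:T, h:T. ✗
e: successors {a, d, e, g, h}; ¬p there: a:T, d:T, e:F, g:T, h:T. ✗
f: successors {a, b, c, d, e, h}; ¬p there: a:T, b:F, c:F, d:T, e:F, h:T. ✗
g: successors {b, d, e, f, g}; ¬p there: b:F, d:T, e:F, f:T, g:T. ✗
h: successors {a, b, c, d, e, f, h}; ¬p there: a:T, b:F, c:F, d:T, e:F, f:T, h:T. ✗
— 0 worlds.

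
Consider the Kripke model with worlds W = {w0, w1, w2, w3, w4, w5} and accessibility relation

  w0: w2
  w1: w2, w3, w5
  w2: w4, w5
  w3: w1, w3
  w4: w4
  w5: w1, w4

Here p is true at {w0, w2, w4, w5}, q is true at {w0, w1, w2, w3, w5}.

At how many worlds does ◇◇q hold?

w0: successors {w2}; ◇q there: w2:T. ✓
w1: successors {w2, w3, w5}; ◇q there: w2:T, w3:T, w5:T. ✓
w2: successors {w4, w5}; ◇q there: w4:F, w5:T. ✓
w3: successors {w1, w3}; ◇q there: w1:T, w3:T. ✓
w4: successors {w4}; ◇q there: w4:F. ✗
w5: successors {w1, w4}; ◇q there: w1:T, w4:F. ✓
Satisfying worlds: {w0, w1, w2, w3, w5}.

5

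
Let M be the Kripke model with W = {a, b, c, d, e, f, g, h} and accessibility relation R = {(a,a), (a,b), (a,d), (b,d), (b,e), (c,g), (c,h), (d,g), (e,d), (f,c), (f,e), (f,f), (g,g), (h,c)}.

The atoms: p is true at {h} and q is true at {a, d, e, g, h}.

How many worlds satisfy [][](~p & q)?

4

a: successors {a, b, d}; [](~p & q) there: a:F, b:T, d:T. ✗
b: successors {d, e}; [](~p & q) there: d:T, e:T. ✓
c: successors {g, h}; [](~p & q) there: g:T, h:F. ✗
d: successors {g}; [](~p & q) there: g:T. ✓
e: successors {d}; [](~p & q) there: d:T. ✓
f: successors {c, e, f}; [](~p & q) there: c:F, e:T, f:F. ✗
g: successors {g}; [](~p & q) there: g:T. ✓
h: successors {c}; [](~p & q) there: c:F. ✗
Satisfying worlds: {b, d, e, g}.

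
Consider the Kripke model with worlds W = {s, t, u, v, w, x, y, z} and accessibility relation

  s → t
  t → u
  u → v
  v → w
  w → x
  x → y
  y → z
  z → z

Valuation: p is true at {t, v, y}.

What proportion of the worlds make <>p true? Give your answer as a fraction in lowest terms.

s: successors {t}; p there: t:T. ✓
t: successors {u}; p there: u:F. ✗
u: successors {v}; p there: v:T. ✓
v: successors {w}; p there: w:F. ✗
w: successors {x}; p there: x:F. ✗
x: successors {y}; p there: y:T. ✓
y: successors {z}; p there: z:F. ✗
z: successors {z}; p there: z:F. ✗
That's 3 of 8 worlds, so 3/8.

3/8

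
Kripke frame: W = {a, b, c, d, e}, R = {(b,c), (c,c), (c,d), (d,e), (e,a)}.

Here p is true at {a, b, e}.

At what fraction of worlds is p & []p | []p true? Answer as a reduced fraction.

3/5

a: p & []p is T, []p is T. ✓
b: p & []p is F, []p is F. ✗
c: p & []p is F, []p is F. ✗
d: p & []p is F, []p is T. ✓
e: p & []p is T, []p is T. ✓
That's 3 of 5 worlds, so 3/5.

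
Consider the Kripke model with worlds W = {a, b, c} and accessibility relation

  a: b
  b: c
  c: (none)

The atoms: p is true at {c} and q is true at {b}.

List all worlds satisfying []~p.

a: successors {b}; ~p there: b:T. ✓
b: successors {c}; ~p there: c:F. ✗
c: no successors, so []~p holds vacuously. ✓

{a, c}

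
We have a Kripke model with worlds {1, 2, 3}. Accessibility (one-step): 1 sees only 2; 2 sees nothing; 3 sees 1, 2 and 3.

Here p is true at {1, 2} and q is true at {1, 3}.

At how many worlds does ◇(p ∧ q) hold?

1

1: successors {2}; p ∧ q there: 2:F. ✗
2: no successors, so ◇(p ∧ q) fails. ✗
3: successors {1, 2, 3}; p ∧ q there: 1:T, 2:F, 3:F. ✓
Satisfying worlds: {3}.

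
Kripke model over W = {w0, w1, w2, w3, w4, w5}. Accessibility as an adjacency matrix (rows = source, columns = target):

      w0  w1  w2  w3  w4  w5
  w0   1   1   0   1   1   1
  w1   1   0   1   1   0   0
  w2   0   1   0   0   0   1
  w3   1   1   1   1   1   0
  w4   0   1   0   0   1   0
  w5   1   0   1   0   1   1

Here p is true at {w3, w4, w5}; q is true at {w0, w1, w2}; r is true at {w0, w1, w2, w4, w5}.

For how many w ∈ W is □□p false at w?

6

w0: successors {w0, w1, w3, w4, w5}; □p there: w0:F, w1:F, w3:F, w4:F, w5:F. ✗
w1: successors {w0, w2, w3}; □p there: w0:F, w2:F, w3:F. ✗
w2: successors {w1, w5}; □p there: w1:F, w5:F. ✗
w3: successors {w0, w1, w2, w3, w4}; □p there: w0:F, w1:F, w2:F, w3:F, w4:F. ✗
w4: successors {w1, w4}; □p there: w1:F, w4:F. ✗
w5: successors {w0, w2, w4, w5}; □p there: w0:F, w2:F, w4:F, w5:F. ✗
Satisfying worlds: ∅.
So □□p fails at the other 6 worlds.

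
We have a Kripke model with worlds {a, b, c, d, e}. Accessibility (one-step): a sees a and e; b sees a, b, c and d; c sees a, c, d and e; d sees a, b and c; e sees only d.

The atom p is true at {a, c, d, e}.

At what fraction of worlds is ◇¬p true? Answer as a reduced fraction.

a: successors {a, e}; ¬p there: a:F, e:F. ✗
b: successors {a, b, c, d}; ¬p there: a:F, b:T, c:F, d:F. ✓
c: successors {a, c, d, e}; ¬p there: a:F, c:F, d:F, e:F. ✗
d: successors {a, b, c}; ¬p there: a:F, b:T, c:F. ✓
e: successors {d}; ¬p there: d:F. ✗
That's 2 of 5 worlds, so 2/5.

2/5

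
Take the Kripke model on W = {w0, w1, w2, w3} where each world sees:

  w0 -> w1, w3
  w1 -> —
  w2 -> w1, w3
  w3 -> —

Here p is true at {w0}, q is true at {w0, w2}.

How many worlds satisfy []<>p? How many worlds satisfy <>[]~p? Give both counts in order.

2 and 2

For []<>p:
w0: successors {w1, w3}; <>p there: w1:F, w3:F. ✗
w1: no successors, so []<>p holds vacuously. ✓
w2: successors {w1, w3}; <>p there: w1:F, w3:F. ✗
w3: no successors, so []<>p holds vacuously. ✓
— 2 worlds.
For <>[]~p:
w0: successors {w1, w3}; []~p there: w1:T, w3:T. ✓
w1: no successors, so <>[]~p fails. ✗
w2: successors {w1, w3}; []~p there: w1:T, w3:T. ✓
w3: no successors, so <>[]~p fails. ✗
— 2 worlds.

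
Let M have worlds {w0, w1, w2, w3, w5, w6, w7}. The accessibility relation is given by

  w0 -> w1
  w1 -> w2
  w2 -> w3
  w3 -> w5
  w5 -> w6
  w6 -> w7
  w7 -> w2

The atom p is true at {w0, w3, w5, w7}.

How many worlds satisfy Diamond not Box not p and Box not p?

3

w0: Diamond not Box not p is F, Box not p is T. ✗
w1: Diamond not Box not p is T, Box not p is T. ✓
w2: Diamond not Box not p is T, Box not p is F. ✗
w3: Diamond not Box not p is F, Box not p is F. ✗
w5: Diamond not Box not p is T, Box not p is T. ✓
w6: Diamond not Box not p is F, Box not p is F. ✗
w7: Diamond not Box not p is T, Box not p is T. ✓
Satisfying worlds: {w1, w5, w7}.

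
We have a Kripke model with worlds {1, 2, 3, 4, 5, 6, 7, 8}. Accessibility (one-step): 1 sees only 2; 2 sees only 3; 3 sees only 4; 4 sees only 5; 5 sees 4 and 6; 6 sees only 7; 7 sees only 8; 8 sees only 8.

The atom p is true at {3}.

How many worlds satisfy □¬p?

1: successors {2}; ¬p there: 2:T. ✓
2: successors {3}; ¬p there: 3:F. ✗
3: successors {4}; ¬p there: 4:T. ✓
4: successors {5}; ¬p there: 5:T. ✓
5: successors {4, 6}; ¬p there: 4:T, 6:T. ✓
6: successors {7}; ¬p there: 7:T. ✓
7: successors {8}; ¬p there: 8:T. ✓
8: successors {8}; ¬p there: 8:T. ✓
Satisfying worlds: {1, 3, 4, 5, 6, 7, 8}.

7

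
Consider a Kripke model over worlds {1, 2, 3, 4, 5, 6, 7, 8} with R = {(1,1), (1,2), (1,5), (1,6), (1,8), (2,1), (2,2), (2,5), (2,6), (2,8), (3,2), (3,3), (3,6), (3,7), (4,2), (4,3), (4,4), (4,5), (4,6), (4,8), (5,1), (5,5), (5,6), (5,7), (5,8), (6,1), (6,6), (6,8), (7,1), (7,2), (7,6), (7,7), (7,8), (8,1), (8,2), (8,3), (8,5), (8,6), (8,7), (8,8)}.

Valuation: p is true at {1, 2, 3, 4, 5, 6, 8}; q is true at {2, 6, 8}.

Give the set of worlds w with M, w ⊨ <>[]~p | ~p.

1: <>[]~p is F, ~p is F. ✗
2: <>[]~p is F, ~p is F. ✗
3: <>[]~p is F, ~p is F. ✗
4: <>[]~p is F, ~p is F. ✗
5: <>[]~p is F, ~p is F. ✗
6: <>[]~p is F, ~p is F. ✗
7: <>[]~p is F, ~p is T. ✓
8: <>[]~p is F, ~p is F. ✗

{7}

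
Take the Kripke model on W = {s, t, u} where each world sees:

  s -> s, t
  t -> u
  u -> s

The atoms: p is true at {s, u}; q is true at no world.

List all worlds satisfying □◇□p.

s: successors {s, t}; ◇□p there: s:T, t:T. ✓
t: successors {u}; ◇□p there: u:F. ✗
u: successors {s}; ◇□p there: s:T. ✓

{s, u}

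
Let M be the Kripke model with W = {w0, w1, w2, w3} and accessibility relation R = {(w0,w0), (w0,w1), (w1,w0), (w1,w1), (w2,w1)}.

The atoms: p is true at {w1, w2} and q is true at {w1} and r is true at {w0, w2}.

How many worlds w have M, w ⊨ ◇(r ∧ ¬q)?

2

w0: successors {w0, w1}; r ∧ ¬q there: w0:T, w1:F. ✓
w1: successors {w0, w1}; r ∧ ¬q there: w0:T, w1:F. ✓
w2: successors {w1}; r ∧ ¬q there: w1:F. ✗
w3: no successors, so ◇(r ∧ ¬q) fails. ✗
Satisfying worlds: {w0, w1}.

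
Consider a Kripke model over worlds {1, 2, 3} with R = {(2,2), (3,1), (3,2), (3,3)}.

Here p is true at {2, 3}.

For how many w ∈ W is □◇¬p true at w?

1

1: no successors, so □◇¬p holds vacuously. ✓
2: successors {2}; ◇¬p there: 2:F. ✗
3: successors {1, 2, 3}; ◇¬p there: 1:F, 2:F, 3:T. ✗
Satisfying worlds: {1}.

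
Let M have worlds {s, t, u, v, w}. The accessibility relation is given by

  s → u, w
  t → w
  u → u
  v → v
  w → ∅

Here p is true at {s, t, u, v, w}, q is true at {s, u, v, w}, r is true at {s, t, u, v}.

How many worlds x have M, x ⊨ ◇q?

4

s: successors {u, w}; q there: u:T, w:T. ✓
t: successors {w}; q there: w:T. ✓
u: successors {u}; q there: u:T. ✓
v: successors {v}; q there: v:T. ✓
w: no successors, so ◇q fails. ✗
Satisfying worlds: {s, t, u, v}.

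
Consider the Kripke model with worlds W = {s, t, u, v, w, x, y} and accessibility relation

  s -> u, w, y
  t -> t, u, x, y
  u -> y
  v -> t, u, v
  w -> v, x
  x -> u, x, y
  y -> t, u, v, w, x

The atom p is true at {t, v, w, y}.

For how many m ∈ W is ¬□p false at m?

s: □p is F. ✓
t: □p is F. ✓
u: □p is T. ✗
v: □p is F. ✓
w: □p is F. ✓
x: □p is F. ✓
y: □p is F. ✓
Satisfying worlds: {s, t, v, w, x, y}.
So ¬□p fails at the other 1 world.

1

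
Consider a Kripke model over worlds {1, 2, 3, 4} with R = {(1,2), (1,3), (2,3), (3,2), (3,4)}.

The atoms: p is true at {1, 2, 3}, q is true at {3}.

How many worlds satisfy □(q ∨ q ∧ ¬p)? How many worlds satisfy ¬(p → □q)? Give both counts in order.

2 and 2

For □(q ∨ q ∧ ¬p):
1: successors {2, 3}; q ∨ q ∧ ¬p there: 2:F, 3:T. ✗
2: successors {3}; q ∨ q ∧ ¬p there: 3:T. ✓
3: successors {2, 4}; q ∨ q ∧ ¬p there: 2:F, 4:F. ✗
4: no successors, so □(q ∨ q ∧ ¬p) holds vacuously. ✓
— 2 worlds.
For ¬(p → □q):
1: p → □q is F. ✓
2: p → □q is T. ✗
3: p → □q is F. ✓
4: p → □q is T. ✗
— 2 worlds.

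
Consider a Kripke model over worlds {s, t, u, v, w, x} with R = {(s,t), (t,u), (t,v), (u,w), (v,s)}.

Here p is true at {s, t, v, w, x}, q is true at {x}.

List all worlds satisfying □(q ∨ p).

s: successors {t}; q ∨ p there: t:T. ✓
t: successors {u, v}; q ∨ p there: u:F, v:T. ✗
u: successors {w}; q ∨ p there: w:T. ✓
v: successors {s}; q ∨ p there: s:T. ✓
w: no successors, so □(q ∨ p) holds vacuously. ✓
x: no successors, so □(q ∨ p) holds vacuously. ✓

{s, u, v, w, x}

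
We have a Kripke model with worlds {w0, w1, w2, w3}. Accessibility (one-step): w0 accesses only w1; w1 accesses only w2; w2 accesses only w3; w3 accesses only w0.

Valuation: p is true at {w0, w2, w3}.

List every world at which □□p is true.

{w0, w1, w2}

w0: successors {w1}; □p there: w1:T. ✓
w1: successors {w2}; □p there: w2:T. ✓
w2: successors {w3}; □p there: w3:T. ✓
w3: successors {w0}; □p there: w0:F. ✗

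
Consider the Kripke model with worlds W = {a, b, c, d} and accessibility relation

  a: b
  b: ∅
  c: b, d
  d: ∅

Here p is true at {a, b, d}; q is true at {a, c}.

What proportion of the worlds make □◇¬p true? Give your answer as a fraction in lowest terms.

a: successors {b}; ◇¬p there: b:F. ✗
b: no successors, so □◇¬p holds vacuously. ✓
c: successors {b, d}; ◇¬p there: b:F, d:F. ✗
d: no successors, so □◇¬p holds vacuously. ✓
That's 2 of 4 worlds, so 2/4 = 1/2.

1/2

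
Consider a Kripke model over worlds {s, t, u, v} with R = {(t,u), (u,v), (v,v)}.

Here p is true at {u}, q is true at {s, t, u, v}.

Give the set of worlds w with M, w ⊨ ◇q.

s: no successors, so ◇q fails. ✗
t: successors {u}; q there: u:T. ✓
u: successors {v}; q there: v:T. ✓
v: successors {v}; q there: v:T. ✓

{t, u, v}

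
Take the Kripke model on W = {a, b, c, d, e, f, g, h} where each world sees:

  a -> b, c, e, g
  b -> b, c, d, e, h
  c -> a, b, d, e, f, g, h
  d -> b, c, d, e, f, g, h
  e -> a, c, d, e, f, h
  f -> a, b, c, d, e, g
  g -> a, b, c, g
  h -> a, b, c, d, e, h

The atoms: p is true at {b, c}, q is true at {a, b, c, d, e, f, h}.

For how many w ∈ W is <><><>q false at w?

0

a: successors {b, c, e, g}; <><>q there: b:T, c:T, e:T, g:T. ✓
b: successors {b, c, d, e, h}; <><>q there: b:T, c:T, d:T, e:T, h:T. ✓
c: successors {a, b, d, e, f, g, h}; <><>q there: a:T, b:T, d:T, e:T, f:T, g:T, h:T. ✓
d: successors {b, c, d, e, f, g, h}; <><>q there: b:T, c:T, d:T, e:T, f:T, g:T, h:T. ✓
e: successors {a, c, d, e, f, h}; <><>q there: a:T, c:T, d:T, e:T, f:T, h:T. ✓
f: successors {a, b, c, d, e, g}; <><>q there: a:T, b:T, c:T, d:T, e:T, g:T. ✓
g: successors {a, b, c, g}; <><>q there: a:T, b:T, c:T, g:T. ✓
h: successors {a, b, c, d, e, h}; <><>q there: a:T, b:T, c:T, d:T, e:T, h:T. ✓
Satisfying worlds: {a, b, c, d, e, f, g, h}.
So <><><>q fails at the other 0 worlds.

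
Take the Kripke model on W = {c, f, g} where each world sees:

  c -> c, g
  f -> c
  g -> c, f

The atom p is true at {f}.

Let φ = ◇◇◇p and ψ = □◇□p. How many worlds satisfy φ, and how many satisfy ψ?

3 and 0

For ◇◇◇p:
c: successors {c, g}; ◇◇p there: c:T, g:F. ✓
f: successors {c}; ◇◇p there: c:T. ✓
g: successors {c, f}; ◇◇p there: c:T, f:F. ✓
— 3 worlds.
For □◇□p:
c: successors {c, g}; ◇□p there: c:F, g:F. ✗
f: successors {c}; ◇□p there: c:F. ✗
g: successors {c, f}; ◇□p there: c:F, f:F. ✗
— 0 worlds.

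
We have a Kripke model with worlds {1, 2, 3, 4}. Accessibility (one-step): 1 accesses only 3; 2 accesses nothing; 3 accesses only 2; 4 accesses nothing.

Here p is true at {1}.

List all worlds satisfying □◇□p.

{1, 2, 4}

1: successors {3}; ◇□p there: 3:T. ✓
2: no successors, so □◇□p holds vacuously. ✓
3: successors {2}; ◇□p there: 2:F. ✗
4: no successors, so □◇□p holds vacuously. ✓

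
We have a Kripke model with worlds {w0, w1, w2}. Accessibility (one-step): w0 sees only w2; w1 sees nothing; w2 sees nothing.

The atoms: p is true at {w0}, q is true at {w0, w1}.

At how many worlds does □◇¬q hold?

w0: successors {w2}; ◇¬q there: w2:F. ✗
w1: no successors, so □◇¬q holds vacuously. ✓
w2: no successors, so □◇¬q holds vacuously. ✓
Satisfying worlds: {w1, w2}.

2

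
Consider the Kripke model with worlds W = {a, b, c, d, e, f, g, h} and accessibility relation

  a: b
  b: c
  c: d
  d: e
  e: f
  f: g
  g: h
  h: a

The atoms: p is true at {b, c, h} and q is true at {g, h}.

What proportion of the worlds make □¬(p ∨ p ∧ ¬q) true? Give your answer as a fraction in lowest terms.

a: successors {b}; ¬(p ∨ p ∧ ¬q) there: b:F. ✗
b: successors {c}; ¬(p ∨ p ∧ ¬q) there: c:F. ✗
c: successors {d}; ¬(p ∨ p ∧ ¬q) there: d:T. ✓
d: successors {e}; ¬(p ∨ p ∧ ¬q) there: e:T. ✓
e: successors {f}; ¬(p ∨ p ∧ ¬q) there: f:T. ✓
f: successors {g}; ¬(p ∨ p ∧ ¬q) there: g:T. ✓
g: successors {h}; ¬(p ∨ p ∧ ¬q) there: h:F. ✗
h: successors {a}; ¬(p ∨ p ∧ ¬q) there: a:T. ✓
That's 5 of 8 worlds, so 5/8.

5/8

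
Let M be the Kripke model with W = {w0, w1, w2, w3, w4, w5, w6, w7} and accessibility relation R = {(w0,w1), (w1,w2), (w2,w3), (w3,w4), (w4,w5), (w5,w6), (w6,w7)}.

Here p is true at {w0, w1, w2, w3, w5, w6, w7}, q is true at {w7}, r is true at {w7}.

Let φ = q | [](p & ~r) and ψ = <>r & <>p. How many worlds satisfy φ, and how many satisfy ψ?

6 and 1

For q | [](p & ~r):
w0: q is F, [](p & ~r) is T. ✓
w1: q is F, [](p & ~r) is T. ✓
w2: q is F, [](p & ~r) is T. ✓
w3: q is F, [](p & ~r) is F. ✗
w4: q is F, [](p & ~r) is T. ✓
w5: q is F, [](p & ~r) is T. ✓
w6: q is F, [](p & ~r) is F. ✗
w7: q is T, [](p & ~r) is T. ✓
— 6 worlds.
For <>r & <>p:
w0: <>r is F, <>p is T. ✗
w1: <>r is F, <>p is T. ✗
w2: <>r is F, <>p is T. ✗
w3: <>r is F, <>p is F. ✗
w4: <>r is F, <>p is T. ✗
w5: <>r is F, <>p is T. ✗
w6: <>r is T, <>p is T. ✓
w7: <>r is F, <>p is F. ✗
— 1 world.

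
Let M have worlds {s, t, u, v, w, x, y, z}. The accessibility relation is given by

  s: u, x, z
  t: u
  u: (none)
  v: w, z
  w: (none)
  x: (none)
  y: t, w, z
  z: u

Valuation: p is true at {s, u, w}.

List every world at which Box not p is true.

s: successors {u, x, z}; not p there: u:F, x:T, z:T. ✗
t: successors {u}; not p there: u:F. ✗
u: no successors, so Box not p holds vacuously. ✓
v: successors {w, z}; not p there: w:F, z:T. ✗
w: no successors, so Box not p holds vacuously. ✓
x: no successors, so Box not p holds vacuously. ✓
y: successors {t, w, z}; not p there: t:T, w:F, z:T. ✗
z: successors {u}; not p there: u:F. ✗

{u, w, x}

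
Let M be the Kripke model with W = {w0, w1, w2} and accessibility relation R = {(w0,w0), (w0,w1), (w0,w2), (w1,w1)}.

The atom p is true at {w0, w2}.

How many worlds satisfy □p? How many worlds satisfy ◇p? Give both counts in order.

1 and 1

For □p:
w0: successors {w0, w1, w2}; p there: w0:T, w1:F, w2:T. ✗
w1: successors {w1}; p there: w1:F. ✗
w2: no successors, so □p holds vacuously. ✓
— 1 world.
For ◇p:
w0: successors {w0, w1, w2}; p there: w0:T, w1:F, w2:T. ✓
w1: successors {w1}; p there: w1:F. ✗
w2: no successors, so ◇p fails. ✗
— 1 world.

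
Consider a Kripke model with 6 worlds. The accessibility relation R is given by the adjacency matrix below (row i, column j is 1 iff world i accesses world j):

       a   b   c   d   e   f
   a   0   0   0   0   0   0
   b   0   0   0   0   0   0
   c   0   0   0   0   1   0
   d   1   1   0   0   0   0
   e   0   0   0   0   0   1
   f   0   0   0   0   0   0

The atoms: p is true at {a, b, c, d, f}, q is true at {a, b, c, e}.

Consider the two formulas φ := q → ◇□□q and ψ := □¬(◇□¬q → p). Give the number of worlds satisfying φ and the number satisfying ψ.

For q → ◇□□q:
a: q is T, ◇□□q is F. ✗
b: q is T, ◇□□q is F. ✗
c: q is T, ◇□□q is T. ✓
d: q is F, ◇□□q is T. ✓
e: q is T, ◇□□q is T. ✓
f: q is F, ◇□□q is F. ✓
— 4 worlds.
For □¬(◇□¬q → p):
a: no successors, so □¬(◇□¬q → p) holds vacuously. ✓
b: no successors, so □¬(◇□¬q → p) holds vacuously. ✓
c: successors {e}; ¬(◇□¬q → p) there: e:T. ✓
d: successors {a, b}; ¬(◇□¬q → p) there: a:F, b:F. ✗
e: successors {f}; ¬(◇□¬q → p) there: f:F. ✗
f: no successors, so □¬(◇□¬q → p) holds vacuously. ✓
— 4 worlds.

4 and 4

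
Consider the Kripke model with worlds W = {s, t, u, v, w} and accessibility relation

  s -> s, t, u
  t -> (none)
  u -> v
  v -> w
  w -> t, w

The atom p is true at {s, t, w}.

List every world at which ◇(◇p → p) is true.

{s, v, w}

s: successors {s, t, u}; ◇p → p there: s:T, t:T, u:T. ✓
t: no successors, so ◇(◇p → p) fails. ✗
u: successors {v}; ◇p → p there: v:F. ✗
v: successors {w}; ◇p → p there: w:T. ✓
w: successors {t, w}; ◇p → p there: t:T, w:T. ✓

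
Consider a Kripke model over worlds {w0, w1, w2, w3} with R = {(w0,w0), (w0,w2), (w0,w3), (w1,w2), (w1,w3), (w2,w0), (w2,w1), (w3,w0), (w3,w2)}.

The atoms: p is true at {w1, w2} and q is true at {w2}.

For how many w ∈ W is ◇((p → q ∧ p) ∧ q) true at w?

w0: successors {w0, w2, w3}; (p → q ∧ p) ∧ q there: w0:F, w2:T, w3:F. ✓
w1: successors {w2, w3}; (p → q ∧ p) ∧ q there: w2:T, w3:F. ✓
w2: successors {w0, w1}; (p → q ∧ p) ∧ q there: w0:F, w1:F. ✗
w3: successors {w0, w2}; (p → q ∧ p) ∧ q there: w0:F, w2:T. ✓
Satisfying worlds: {w0, w1, w3}.

3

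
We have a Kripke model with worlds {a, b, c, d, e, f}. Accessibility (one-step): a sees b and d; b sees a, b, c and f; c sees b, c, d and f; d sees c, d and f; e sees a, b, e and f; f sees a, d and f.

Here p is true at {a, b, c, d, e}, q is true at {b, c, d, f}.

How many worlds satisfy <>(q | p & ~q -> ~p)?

5

a: successors {b, d}; q | p & ~q -> ~p there: b:F, d:F. ✗
b: successors {a, b, c, f}; q | p & ~q -> ~p there: a:F, b:F, c:F, f:T. ✓
c: successors {b, c, d, f}; q | p & ~q -> ~p there: b:F, c:F, d:F, f:T. ✓
d: successors {c, d, f}; q | p & ~q -> ~p there: c:F, d:F, f:T. ✓
e: successors {a, b, e, f}; q | p & ~q -> ~p there: a:F, b:F, e:F, f:T. ✓
f: successors {a, d, f}; q | p & ~q -> ~p there: a:F, d:F, f:T. ✓
Satisfying worlds: {b, c, d, e, f}.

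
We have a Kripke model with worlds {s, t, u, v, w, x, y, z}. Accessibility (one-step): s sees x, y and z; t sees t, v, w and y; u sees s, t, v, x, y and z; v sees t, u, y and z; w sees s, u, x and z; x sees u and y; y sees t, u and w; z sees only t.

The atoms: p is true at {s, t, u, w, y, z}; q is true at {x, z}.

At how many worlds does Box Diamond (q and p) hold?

s: successors {x, y, z}; Diamond (q and p) there: x:F, y:F, z:F. ✗
t: successors {t, v, w, y}; Diamond (q and p) there: t:F, v:T, w:T, y:F. ✗
u: successors {s, t, v, x, y, z}; Diamond (q and p) there: s:T, t:F, v:T, x:F, y:F, z:F. ✗
v: successors {t, u, y, z}; Diamond (q and p) there: t:F, u:T, y:F, z:F. ✗
w: successors {s, u, x, z}; Diamond (q and p) there: s:T, u:T, x:F, z:F. ✗
x: successors {u, y}; Diamond (q and p) there: u:T, y:F. ✗
y: successors {t, u, w}; Diamond (q and p) there: t:F, u:T, w:T. ✗
z: successors {t}; Diamond (q and p) there: t:F. ✗
Satisfying worlds: ∅.

0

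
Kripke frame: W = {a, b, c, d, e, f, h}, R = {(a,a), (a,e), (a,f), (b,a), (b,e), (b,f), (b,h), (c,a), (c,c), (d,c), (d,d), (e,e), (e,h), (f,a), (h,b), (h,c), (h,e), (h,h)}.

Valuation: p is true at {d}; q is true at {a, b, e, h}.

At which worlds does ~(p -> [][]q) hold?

a: p -> [][]q is T. ✗
b: p -> [][]q is T. ✗
c: p -> [][]q is T. ✗
d: p -> [][]q is F. ✓
e: p -> [][]q is T. ✗
f: p -> [][]q is T. ✗
h: p -> [][]q is T. ✗

{d}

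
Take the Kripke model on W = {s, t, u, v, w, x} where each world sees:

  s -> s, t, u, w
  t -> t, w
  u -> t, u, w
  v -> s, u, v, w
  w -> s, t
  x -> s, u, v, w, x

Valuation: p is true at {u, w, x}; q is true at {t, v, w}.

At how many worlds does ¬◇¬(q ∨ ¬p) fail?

s: ◇¬(q ∨ ¬p) is T. ✗
t: ◇¬(q ∨ ¬p) is F. ✓
u: ◇¬(q ∨ ¬p) is T. ✗
v: ◇¬(q ∨ ¬p) is T. ✗
w: ◇¬(q ∨ ¬p) is F. ✓
x: ◇¬(q ∨ ¬p) is T. ✗
Satisfying worlds: {t, w}.
So ¬◇¬(q ∨ ¬p) fails at the other 4 worlds.

4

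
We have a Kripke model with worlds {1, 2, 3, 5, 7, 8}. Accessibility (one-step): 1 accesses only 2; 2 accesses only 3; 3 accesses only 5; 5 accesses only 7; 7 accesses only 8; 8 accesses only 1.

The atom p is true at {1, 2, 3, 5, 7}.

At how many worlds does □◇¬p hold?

1: successors {2}; ◇¬p there: 2:F. ✗
2: successors {3}; ◇¬p there: 3:F. ✗
3: successors {5}; ◇¬p there: 5:F. ✗
5: successors {7}; ◇¬p there: 7:T. ✓
7: successors {8}; ◇¬p there: 8:F. ✗
8: successors {1}; ◇¬p there: 1:F. ✗
Satisfying worlds: {5}.

1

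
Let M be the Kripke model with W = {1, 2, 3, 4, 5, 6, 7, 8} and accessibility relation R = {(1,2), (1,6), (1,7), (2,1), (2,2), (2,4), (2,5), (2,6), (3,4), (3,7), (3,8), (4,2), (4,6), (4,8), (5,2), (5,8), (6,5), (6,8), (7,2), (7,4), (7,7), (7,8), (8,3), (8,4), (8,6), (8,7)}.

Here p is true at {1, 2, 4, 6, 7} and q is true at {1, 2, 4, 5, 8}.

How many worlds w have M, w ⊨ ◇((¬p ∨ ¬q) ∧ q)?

6

1: successors {2, 6, 7}; (¬p ∨ ¬q) ∧ q there: 2:F, 6:F, 7:F. ✗
2: successors {1, 2, 4, 5, 6}; (¬p ∨ ¬q) ∧ q there: 1:F, 2:F, 4:F, 5:T, 6:F. ✓
3: successors {4, 7, 8}; (¬p ∨ ¬q) ∧ q there: 4:F, 7:F, 8:T. ✓
4: successors {2, 6, 8}; (¬p ∨ ¬q) ∧ q there: 2:F, 6:F, 8:T. ✓
5: successors {2, 8}; (¬p ∨ ¬q) ∧ q there: 2:F, 8:T. ✓
6: successors {5, 8}; (¬p ∨ ¬q) ∧ q there: 5:T, 8:T. ✓
7: successors {2, 4, 7, 8}; (¬p ∨ ¬q) ∧ q there: 2:F, 4:F, 7:F, 8:T. ✓
8: successors {3, 4, 6, 7}; (¬p ∨ ¬q) ∧ q there: 3:F, 4:F, 6:F, 7:F. ✗
Satisfying worlds: {2, 3, 4, 5, 6, 7}.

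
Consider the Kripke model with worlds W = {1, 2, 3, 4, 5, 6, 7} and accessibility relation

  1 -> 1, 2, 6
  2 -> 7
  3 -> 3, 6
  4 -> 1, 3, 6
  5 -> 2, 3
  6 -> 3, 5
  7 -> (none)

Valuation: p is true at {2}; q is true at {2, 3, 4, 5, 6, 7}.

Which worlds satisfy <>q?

1: successors {1, 2, 6}; q there: 1:F, 2:T, 6:T. ✓
2: successors {7}; q there: 7:T. ✓
3: successors {3, 6}; q there: 3:T, 6:T. ✓
4: successors {1, 3, 6}; q there: 1:F, 3:T, 6:T. ✓
5: successors {2, 3}; q there: 2:T, 3:T. ✓
6: successors {3, 5}; q there: 3:T, 5:T. ✓
7: no successors, so <>q fails. ✗

{1, 2, 3, 4, 5, 6}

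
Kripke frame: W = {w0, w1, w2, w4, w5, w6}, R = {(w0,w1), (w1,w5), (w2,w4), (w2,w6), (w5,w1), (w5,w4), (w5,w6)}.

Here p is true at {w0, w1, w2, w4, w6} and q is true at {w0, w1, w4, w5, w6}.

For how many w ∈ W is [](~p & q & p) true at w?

w0: successors {w1}; ~p & q & p there: w1:F. ✗
w1: successors {w5}; ~p & q & p there: w5:F. ✗
w2: successors {w4, w6}; ~p & q & p there: w4:F, w6:F. ✗
w4: no successors, so [](~p & q & p) holds vacuously. ✓
w5: successors {w1, w4, w6}; ~p & q & p there: w1:F, w4:F, w6:F. ✗
w6: no successors, so [](~p & q & p) holds vacuously. ✓
Satisfying worlds: {w4, w6}.

2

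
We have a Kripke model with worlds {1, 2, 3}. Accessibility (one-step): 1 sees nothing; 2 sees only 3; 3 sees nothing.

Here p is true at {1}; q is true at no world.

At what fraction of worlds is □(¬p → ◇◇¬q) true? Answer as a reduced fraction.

2/3

1: no successors, so □(¬p → ◇◇¬q) holds vacuously. ✓
2: successors {3}; ¬p → ◇◇¬q there: 3:F. ✗
3: no successors, so □(¬p → ◇◇¬q) holds vacuously. ✓
That's 2 of 3 worlds, so 2/3.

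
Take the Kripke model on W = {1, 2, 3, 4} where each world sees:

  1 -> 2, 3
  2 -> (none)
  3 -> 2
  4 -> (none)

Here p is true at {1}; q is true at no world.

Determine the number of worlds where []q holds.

2

1: successors {2, 3}; q there: 2:F, 3:F. ✗
2: no successors, so []q holds vacuously. ✓
3: successors {2}; q there: 2:F. ✗
4: no successors, so []q holds vacuously. ✓
Satisfying worlds: {2, 4}.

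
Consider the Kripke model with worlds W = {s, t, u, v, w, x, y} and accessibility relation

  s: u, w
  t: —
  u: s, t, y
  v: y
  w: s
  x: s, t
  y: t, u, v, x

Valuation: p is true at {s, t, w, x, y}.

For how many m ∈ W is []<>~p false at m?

s: successors {u, w}; <>~p there: u:F, w:F. ✗
t: no successors, so []<>~p holds vacuously. ✓
u: successors {s, t, y}; <>~p there: s:T, t:F, y:T. ✗
v: successors {y}; <>~p there: y:T. ✓
w: successors {s}; <>~p there: s:T. ✓
x: successors {s, t}; <>~p there: s:T, t:F. ✗
y: successors {t, u, v, x}; <>~p there: t:F, u:F, v:F, x:F. ✗
Satisfying worlds: {t, v, w}.
So []<>~p fails at the other 4 worlds.

4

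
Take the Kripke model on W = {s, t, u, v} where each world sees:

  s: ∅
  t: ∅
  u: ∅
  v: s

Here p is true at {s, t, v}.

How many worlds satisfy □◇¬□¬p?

3

s: no successors, so □◇¬□¬p holds vacuously. ✓
t: no successors, so □◇¬□¬p holds vacuously. ✓
u: no successors, so □◇¬□¬p holds vacuously. ✓
v: successors {s}; ◇¬□¬p there: s:F. ✗
Satisfying worlds: {s, t, u}.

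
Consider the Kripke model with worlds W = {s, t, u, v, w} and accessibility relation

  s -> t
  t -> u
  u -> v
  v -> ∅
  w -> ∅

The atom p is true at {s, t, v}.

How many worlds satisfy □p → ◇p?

3

s: □p is T, ◇p is T. ✓
t: □p is F, ◇p is F. ✓
u: □p is T, ◇p is T. ✓
v: □p is T, ◇p is F. ✗
w: □p is T, ◇p is F. ✗
Satisfying worlds: {s, t, u}.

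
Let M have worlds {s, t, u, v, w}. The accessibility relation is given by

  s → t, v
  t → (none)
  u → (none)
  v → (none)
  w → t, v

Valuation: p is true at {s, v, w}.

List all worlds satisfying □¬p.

{t, u, v}

s: successors {t, v}; ¬p there: t:T, v:F. ✗
t: no successors, so □¬p holds vacuously. ✓
u: no successors, so □¬p holds vacuously. ✓
v: no successors, so □¬p holds vacuously. ✓
w: successors {t, v}; ¬p there: t:T, v:F. ✗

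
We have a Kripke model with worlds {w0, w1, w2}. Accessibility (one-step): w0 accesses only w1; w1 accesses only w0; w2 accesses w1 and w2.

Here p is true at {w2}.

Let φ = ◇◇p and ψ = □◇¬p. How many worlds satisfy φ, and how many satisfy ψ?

For ◇◇p:
w0: successors {w1}; ◇p there: w1:F. ✗
w1: successors {w0}; ◇p there: w0:F. ✗
w2: successors {w1, w2}; ◇p there: w1:F, w2:T. ✓
— 1 world.
For □◇¬p:
w0: successors {w1}; ◇¬p there: w1:T. ✓
w1: successors {w0}; ◇¬p there: w0:T. ✓
w2: successors {w1, w2}; ◇¬p there: w1:T, w2:T. ✓
— 3 worlds.

1 and 3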